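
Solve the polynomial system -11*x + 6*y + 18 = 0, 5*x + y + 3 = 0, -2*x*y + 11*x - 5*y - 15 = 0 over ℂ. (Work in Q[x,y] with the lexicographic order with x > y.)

{(0, -3)}

Compute a lex Gröbner basis by Buchberger's algorithm.
f_1 = -11*x + 6*y + 18, LT = x.
f_2 = 5*x + y + 3, LT = x.
f_3 = -2*x*y + 11*x - 5*y - 15, LT = x*y.

S(f_1,f_2): lcm = x. S = -41/55*y - 123/55.
  leading term y: no divisor's leading term divides it; move -41/55*y to the remainder.
  leading term 1: no divisor's leading term divides it; move -123/55 to the remainder.
  remainder -41/55*y - 123/55 ≠ 0; add h_4 = -41/55*y - 123/55 to the basis.

S(f_1,f_3): lcm = x*y. S = 11/2*x - 6/11*y**2 - 91/22*y - 15/2.
  leading term x: subtract (-1/2)·f_1 from 11/2*x - 6/11*y**2 - 91/22*y - 15/2 → -6/11*y**2 - 25/22*y + 3/2
  leading term y**2: subtract (30/41*y)·h_4 from -6/11*y**2 - 25/22*y + 3/2 → 1/2*y + 3/2
  leading term y: subtract (-55/82)·h_4 from 1/2*y + 3/2 → 0
  remainder 0.

S(f_2,f_3): lcm = x*y. S = 11/2*x + 1/5*y**2 - 19/10*y - 15/2.
  leading term x: subtract (-1/2)·f_1 from 11/2*x + 1/5*y**2 - 19/10*y - 15/2 → 1/5*y**2 + 11/10*y + 3/2
  leading term y**2: subtract (-11/41*y)·h_4 from 1/5*y**2 + 11/10*y + 3/2 → 1/2*y + 3/2
  leading term y: subtract (-55/82)·h_4 from 1/2*y + 3/2 → 0
  remainder 0.

S(f_1,h_4): leading monomials are coprime, so the S-polynomial reduces to 0 (Buchberger's first criterion).
S(f_2,h_4): leading monomials are coprime, so the S-polynomial reduces to 0 (Buchberger's first criterion).
S(f_3,h_4): lcm = x*y. S = -17/2*x + 5/2*y + 15/2.
  leading term x: subtract (17/22)·f_1 from -17/2*x + 5/2*y + 15/2 → -47/22*y - 141/22
  leading term y: subtract (235/82)·h_4 from -47/22*y - 141/22 → 0
  remainder 0.

Every S-polynomial of the final basis reduces to 0, so we have a Gröbner basis.
Inter-reduce: drop elements whose leading term is divisible by another's, tail-reduce, and make monic.
Reduced Gröbner basis: {x, y + 3}.

Elimination: the polynomial y + 3 lies in the elimination ideal for y, so y ∈ {-3}. For each such y, the remaining basis elements (now univariate) give the rest of the solution.
  y = -3: the earlier basis element becomes x = 0, giving x = 0 — point (0, -3).
Check: every point annihilates each of the original generators.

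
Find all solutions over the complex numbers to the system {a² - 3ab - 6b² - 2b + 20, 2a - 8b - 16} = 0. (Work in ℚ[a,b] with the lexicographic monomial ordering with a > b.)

{(0, -2), (92, 21)}

Compute a lex Gröbner basis by Buchberger's algorithm.
f_1 = a² - 3ab - 6b² - 2b + 20, LT = a².
f_2 = 2a - 8b - 16, LT = a.

S(f_1,f_2): lcm = a². S = ab + 8a - 6b² - 2b + 20.
  reduce S modulo (f_1, f_2):
  remainder -2b² + 38b + 84 ≠ 0; add h_3 = -2b² + 38b + 84 to the basis.

The other S-polynomials (S(f_1,h_3), S(f_2,h_3)) all reduce to 0 modulo the current basis, so we have a Gröbner basis.
Inter-reduce: drop elements whose leading term is divisible by another's, tail-reduce, and make monic.
Reduced Gröbner basis: {a - 4b - 8, b² - 19b - 42}.

A lex Gröbner basis eliminates variables successively. Here b² - 19b - 42 depends only on b, with roots {-2, 21}; lifting each root through the earlier basis elements recovers the full solutions.
  b = -2: the earlier basis element becomes a = 0, giving a = 0 — point (0, -2).
  b = 21: the earlier basis element becomes a - 92 = 0, giving a = 92 — point (92, 21).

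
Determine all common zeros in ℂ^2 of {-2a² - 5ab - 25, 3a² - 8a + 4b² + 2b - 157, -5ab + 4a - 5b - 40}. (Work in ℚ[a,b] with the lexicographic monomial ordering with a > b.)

{(-5, 3)}

Compute a lex Gröbner basis by Buchberger's algorithm.
f_1 = -2a² - 5ab - 25, LT = a².
f_2 = 3a² - 8a + 4b² + 2b - 157, LT = a².
f_3 = -5ab + 4a - 5b - 40, LT = ab.

S(f_1,f_2): lcm = a². S = 5/2ab + 8/3a - 4/3b² - ⅔b + 389/6.
  leading term ab: subtract (-½)·f_3 from 5/2ab + 8/3a - 4/3b² - ⅔b + 389/6 → 14/3a - 4/3b² - 19/6b + 269/6
  leading term a: no divisor's leading term divides it; move 14/3a to the remainder.
  leading term b²: no divisor's leading term divides it; move -4/3b² to the remainder.
  leading term b: no divisor's leading term divides it; move -19/6b to the remainder.
  leading term 1: no divisor's leading term divides it; move 269/6 to the remainder.
  remainder 14/3a - 4/3b² - 19/6b + 269/6 ≠ 0; add h_4 = 14/3a - 4/3b² - 19/6b + 269/6 to the basis.

S(f_1,f_3): lcm = a²b. S = ⅘a² + 5/2ab² - ab - 8a + 25/2b.
  leading term a²: subtract (-⅖)·f_1 from ⅘a² + 5/2ab² - ab - 8a + 25/2b → 5/2ab² - 3ab - 8a + 25/2b - 10
  leading term ab²: subtract (-½b)·f_3 from 5/2ab² - 3ab - 8a + 25/2b - 10 → -ab - 8a - 5/2b² - 15/2b - 10
  leading term ab: subtract (⅕)·f_3 from -ab - 8a - 5/2b² - 15/2b - 10 → -44/5a - 5/2b² - 13/2b - 2
  leading term a: subtract (-66/35)·h_4 from -44/5a - 5/2b² - 13/2b - 2 → -351/70b² - 873/70b + 2889/35
  leading term b²: no divisor's leading term divides it; move -351/70b² to the remainder.
  leading term b: no divisor's leading term divides it; move -873/70b to the remainder.
  leading term 1: no divisor's leading term divides it; move 2889/35 to the remainder.
  remainder -351/70b² - 873/70b + 2889/35 ≠ 0; add h_5 = -351/70b² - 873/70b + 2889/35 to the basis.

S(f_2,f_3): lcm = a²b. S = ⅘a² - 11/3ab - 8a + 4/3b³ + ⅔b² - 157/3b.
  leading term a²: subtract (-⅖)·f_1 from ⅘a² - 11/3ab - 8a + 4/3b³ + ⅔b² - 157/3b → -17/3ab - 8a + 4/3b³ + ⅔b² - 157/3b - 10
  leading term ab: subtract (17/15)·f_3 from -17/3ab - 8a + 4/3b³ + ⅔b² - 157/3b - 10 → -188/15a + 4/3b³ + ⅔b² - 140/3b + 106/3
  leading term a: subtract (-94/35)·h_4 from -188/15a + 4/3b³ + ⅔b² - 140/3b + 106/3 → 4/3b³ - 102/35b² - 1931/35b + 5451/35
  leading term b³: subtract (-280/1053b)·h_5 from 4/3b³ - 102/35b² - 1931/35b + 5451/35 → -25514/4095b² - 45349/1365b + 5451/35
  leading term b²: subtract (51028/41067)·h_5 from -25514/4095b² - 45349/1365b + 5451/35 → -80885/4563b + 80885/1521
  leading term b: no divisor's leading term divides it; move -80885/4563b to the remainder.
  leading term 1: no divisor's leading term divides it; move 80885/1521 to the remainder.
  remainder -80885/4563b + 80885/1521 ≠ 0; add h_6 = -80885/4563b + 80885/1521 to the basis.

The other S-polynomials (S(f_1,h_4), S(f_2,h_4), S(f_3,h_4), S(f_1,h_5), S(f_2,h_5), S(f_3,h_5), S(h_4,h_5), S(f_1,h_6), S(f_2,h_6), S(f_3,h_6), S(h_4,h_6), S(h_5,h_6)) all reduce to 0 modulo the current basis, so we have a Gröbner basis.
Inter-reduce: drop elements whose leading term is divisible by another's, tail-reduce, and make monic.
Reduced Gröbner basis: {a + 5, b - 3}.

The lex basis is triangular: the last element involves only b. Solving b - 3 = 0 gives b ∈ {3}; substituting each value into the earlier elements determines the remaining variables.
  b = 3: the earlier basis element becomes a + 5 = 0, giving a = -5 — point (-5, 3).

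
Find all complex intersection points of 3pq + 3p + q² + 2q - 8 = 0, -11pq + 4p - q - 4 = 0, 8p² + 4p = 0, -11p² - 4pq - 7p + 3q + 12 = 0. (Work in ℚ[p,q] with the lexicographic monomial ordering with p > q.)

Compute a lex Gröbner basis by Buchberger's algorithm.
f_1 = 3pq + 3p + q² + 2q - 8, LT = pq.
f_2 = -11pq + 4p - q - 4, LT = pq.
f_3 = 8p² + 4p, LT = p².
f_4 = -11p² - 4pq - 7p + 3q + 12, LT = p².

S(f_1,f_2): lcm = pq. S = 15/11p + ⅓q² + 19/33q - 100/33.
  leading term p: no divisor's leading term divides it; move 15/11p to the remainder.
  leading term q²: no divisor's leading term divides it; move ⅓q² to the remainder.
  leading term q: no divisor's leading term divides it; move 19/33q to the remainder.
  leading term 1: no divisor's leading term divides it; move -100/33 to the remainder.
  remainder 15/11p + ⅓q² + 19/33q - 100/33 ≠ 0; add h_5 = 15/11p + ⅓q² + 19/33q - 100/33 to the basis.

S(f_1,f_3): lcm = p²q. S = p² + ⅓pq² + ⅙pq - 8/3p.
  leading term p²: subtract (⅛)·f_3 from p² + ⅓pq² + ⅙pq - 8/3p → ⅓pq² + ⅙pq - 19/6p
  leading term pq²: subtract (1/9q)·f_1 from ⅓pq² + ⅙pq - 19/6p → -⅙pq - 19/6p - 1/9q³ - 2/9q² + 8/9q
  leading term pq: subtract (-1/18)·f_1 from -⅙pq - 19/6p - 1/9q³ - 2/9q² + 8/9q → -3p - 1/9q³ - ⅙q² + q - 4/9
  leading term p: subtract (-11/5)·h_5 from -3p - 1/9q³ - ⅙q² + q - 4/9 → -1/9q³ + 17/30q² + 34/15q - 64/9
  leading term q³: no divisor's leading term divides it; move -1/9q³ to the remainder.
  leading term q²: no divisor's leading term divides it; move 17/30q² to the remainder.
  leading term q: no divisor's leading term divides it; move 34/15q to the remainder.
  leading term 1: no divisor's leading term divides it; move -64/9 to the remainder.
  remainder -1/9q³ + 17/30q² + 34/15q - 64/9 ≠ 0; add h_6 = -1/9q³ + 17/30q² + 34/15q - 64/9 to the basis.

S(f_1,f_4): lcm = p²q. S = p² - 1/33pq² + 1/33pq - 8/3p + 3/11q² + 12/11q.
  leading term p²: subtract (⅛)·f_3 from p² - 1/33pq² + 1/33pq - 8/3p + 3/11q² + 12/11q → -1/33pq² + 1/33pq - 19/6p + 3/11q² + 12/11q
  leading term pq²: subtract (-1/99q)·f_1 from -1/33pq² + 1/33pq - 19/6p + 3/11q² + 12/11q → 2/33pq - 19/6p + 1/99q³ + 29/99q² + 100/99q
  leading term pq: subtract (2/99)·f_1 from 2/33pq - 19/6p + 1/99q³ + 29/99q² + 100/99q → -71/22p + 1/99q³ + 3/11q² + 32/33q + 16/99
  leading term p: subtract (-71/30)·h_5 from -71/22p + 1/99q³ + 3/11q² + 32/33q + 16/99 → 1/99q³ + 1051/990q² + 2309/990q - 694/99
  leading term q³: subtract (-1/11)·h_6 from 1/99q³ + 1051/990q² + 2309/990q - 694/99 → 551/495q² + 2513/990q - 758/99
  leading term q²: no divisor's leading term divides it; move 551/495q² to the remainder.
  leading term q: no divisor's leading term divides it; move 2513/990q to the remainder.
  leading term 1: no divisor's leading term divides it; move -758/99 to the remainder.
  remainder 551/495q² + 2513/990q - 758/99 ≠ 0; add h_7 = 551/495q² + 2513/990q - 758/99 to the basis.

S(f_2,f_3): lcm = p²q. S = -4/11p² - 9/22pq + 4/11p.
  leading term p²: subtract (-1/22)·f_3 from -4/11p² - 9/22pq + 4/11p → -9/22pq + 6/11p
  leading term pq: subtract (-3/22)·f_1 from -9/22pq + 6/11p → 21/22p + 3/22q² + 3/11q - 12/11
  leading term p: subtract (7/10)·h_5 from 21/22p + 3/22q² + 3/11q - 12/11 → -16/165q² - 43/330q + 34/33
  leading term q²: subtract (-48/551)·h_7 from -16/165q² - 43/330q + 34/33 → 1101/12122q + 2202/6061
  leading term q: no divisor's leading term divides it; move 1101/12122q to the remainder.
  leading term 1: no divisor's leading term divides it; move 2202/6061 to the remainder.
  remainder 1101/12122q + 2202/6061 ≠ 0; add h_8 = 1101/12122q + 2202/6061 to the basis.

The other S-polynomials (S(f_2,f_4), S(f_3,f_4), S(f_1,h_5), S(f_2,h_5), S(f_3,h_5), S(f_4,h_5), S(f_1,h_6), S(f_2,h_6), S(f_3,h_6), S(f_4,h_6), S(h_5,h_6), S(f_1,h_7), S(f_2,h_7), S(f_3,h_7), S(f_4,h_7), S(h_5,h_7), S(h_6,h_7), S(f_1,h_8), S(f_2,h_8), S(f_3,h_8), S(f_4,h_8), S(h_5,h_8), S(h_6,h_8), S(h_7,h_8)) all reduce to 0 modulo the current basis, so we have a Gröbner basis.
Inter-reduce: drop elements whose leading term is divisible by another's, tail-reduce, and make monic.
Reduced Gröbner basis: {p, q + 4}.

Since the basis is lex-ordered, q + 4 is univariate in q. Its roots are {-4}. Back-substituting each root into the other basis elements fixes the other coordinates.
  q = -4: the earlier basis element becomes p = 0, giving p = 0 — point (0, -4).

{(0, -4)}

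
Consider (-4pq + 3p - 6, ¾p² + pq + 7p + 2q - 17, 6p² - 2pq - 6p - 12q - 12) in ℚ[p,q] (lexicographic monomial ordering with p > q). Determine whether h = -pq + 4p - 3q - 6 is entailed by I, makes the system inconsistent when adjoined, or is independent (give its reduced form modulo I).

First compute the reduced Gröbner basis of I by Buchberger's algorithm.
f_1 = -4pq + 3p - 6, LT = pq.
f_2 = ¾p² + pq + 7p + 2q - 17, LT = p².
f_3 = 6p² - 2pq - 6p - 12q - 12, LT = p².

S(f_1,f_2): lcm = p²q. S = -¾p² - 4/3pq² - 28/3pq + 3/2p - 8/3q² + 68/3q.
  reduce S modulo (f_1, f_2, f_3):
  remainder 3/2p - 8/3q² + 80/3q - 3 ≠ 0; add k_4 = 3/2p - 8/3q² + 80/3q - 3 to the basis.

S(f_1,f_3): lcm = p²q. S = -¾p² + ⅓pq² + pq + 3/2p + 2q² + 2q.
  reduce S modulo (f_1, f_2, f_3, k_4):
  remainder 181/9q² - 3197/18q ≠ 0; add k_5 = 181/9q² - 3197/18q to the basis.

S(f_2,f_3): lcm = p². S = 5/3pq + 31/3p + 14/3q - 62/3.
  reduce S modulo (f_1, f_2, f_3, k_4, k_5):
  remainder -10532/543q ≠ 0; add k_6 = -10532/543q to the basis.

The other S-polynomials (S(f_1,k_4), S(f_2,k_4), S(f_3,k_4), S(f_1,k_5), S(f_2,k_5), S(f_3,k_5), S(k_4,k_5), S(f_1,k_6), S(f_2,k_6), S(f_3,k_6), S(k_4,k_6), S(k_5,k_6)) all reduce to 0 modulo the current basis, so we have a Gröbner basis.
Inter-reduce: drop elements whose leading term is divisible by another's, tail-reduce, and make monic.
Reduced Gröbner basis: {p - 2, q}.
Label its elements g_1 = p - 2, g_2 = q.

Reduce h = -pq + 4p - 3q - 6 modulo G:
  leading term pq: subtract (-q)·g_1 from -pq + 4p - 3q - 6 → 4p - 5q - 6
  leading term p: subtract (4)·g_1 from 4p - 5q - 6 → -5q + 2
  leading term q: subtract (-5)·g_2 from -5q + 2 → 2
  leading term 1: no divisor's leading term divides it; move 2 to the remainder.
  normal form = 2.
The normal form is nonzero, so h ∉ I. Since h minus its normal form lies in I, I + (h) = I + (r) where r = 2; decide whether this ideal is the whole ring.
Here r = 2 is a nonzero constant, hence a unit: 1 ∈ I + (h), the Gröbner basis of I + (h) is {1}, and the enlarged system has no common solution — adjoining h is inconsistent.

Adjoining -pq + 4p - 3q - 6 makes the ideal the whole ring: the system is inconsistent.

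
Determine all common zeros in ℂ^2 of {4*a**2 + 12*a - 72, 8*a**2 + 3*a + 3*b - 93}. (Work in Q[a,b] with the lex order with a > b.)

Compute a lex Gröbner basis by Buchberger's algorithm.
f_1 = 4*a**2 + 12*a - 72, LT = a**2.
f_2 = 8*a**2 + 3*a + 3*b - 93, LT = a**2.

S(f_1,f_2): lcm = a**2. S = 21/8*a - 3/8*b - 51/8.
  leading term a: no divisor's leading term divides it; move 21/8*a to the remainder.
  leading term b: no divisor's leading term divides it; move -3/8*b to the remainder.
  leading term 1: no divisor's leading term divides it; move -51/8 to the remainder.
  remainder 21/8*a - 3/8*b - 51/8 ≠ 0; add h_3 = 21/8*a - 3/8*b - 51/8 to the basis.

S(f_1,h_3): lcm = a**2. S = 1/7*a*b + 38/7*a - 18.
  leading term a*b: subtract (8/147*b)·h_3 from 1/7*a*b + 38/7*a - 18 → 38/7*a + 1/49*b**2 + 17/49*b - 18
  leading term a: subtract (304/147)·h_3 from 38/7*a + 1/49*b**2 + 17/49*b - 18 → 1/49*b**2 + 55/49*b - 236/49
  leading term b**2: no divisor's leading term divides it; move 1/49*b**2 to the remainder.
  leading term b: no divisor's leading term divides it; move 55/49*b to the remainder.
  leading term 1: no divisor's leading term divides it; move -236/49 to the remainder.
  remainder 1/49*b**2 + 55/49*b - 236/49 ≠ 0; add h_4 = 1/49*b**2 + 55/49*b - 236/49 to the basis.

The other S-polynomials (S(f_2,h_3), S(f_1,h_4), S(f_2,h_4), S(h_3,h_4)) all reduce to 0 modulo the current basis, so we have a Gröbner basis.
Inter-reduce: drop elements whose leading term is divisible by another's, tail-reduce, and make monic.
Reduced Gröbner basis: {a - 1/7*b - 17/7, b**2 + 55*b - 236}.

The lex basis is triangular: the last element involves only b. Solving b**2 + 55*b - 236 = 0 gives b ∈ {-59, 4}; substituting each value into the earlier elements determines the remaining variables.
  b = -59: the earlier basis element becomes a + 6 = 0, giving a = -6 — point (-6, -59).
  b = 4: the earlier basis element becomes a - 3 = 0, giving a = 3 — point (3, 4).
This is the nonlinear analogue of row-reducing a linear system.

{(-6, -59), (3, 4)}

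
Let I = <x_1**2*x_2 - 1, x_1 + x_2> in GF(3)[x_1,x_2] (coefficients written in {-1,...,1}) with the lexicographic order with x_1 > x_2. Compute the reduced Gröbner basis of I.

G = {x_1 + x_2, x_2**3 - 1}

f_1 = x_1**2*x_2 - 1, LT = x_1**2*x_2.
f_2 = x_1 + x_2, LT = x_1.

S(f_1,f_2): lcm = x_1**2*x_2. S = -x_1*x_2**2 - 1.
  leading term x_1*x_2**2: subtract (-x_2**2)·f_2 from -x_1*x_2**2 - 1 → x_2**3 - 1
  leading term x_2**3: no divisor's leading term divides it; move x_2**3 to the remainder.
  leading term 1: no divisor's leading term divides it; move -1 to the remainder.
  remainder x_2**3 - 1 ≠ 0; add g_3 = x_2**3 - 1 to the basis.

The other S-polynomials (S(f_1,g_3), S(f_2,g_3)) all reduce to 0 modulo the current basis, so we have a Gröbner basis.
Inter-reduce: drop elements whose leading term is divisible by another's, tail-reduce, and make monic.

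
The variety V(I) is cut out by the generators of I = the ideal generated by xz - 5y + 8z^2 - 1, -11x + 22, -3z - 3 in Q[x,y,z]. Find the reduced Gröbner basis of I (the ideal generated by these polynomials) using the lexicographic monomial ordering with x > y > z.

The reduced Gröbner basis is the canonical form of the ideal for this ordering.

f_1 = xz - 5y + 8z^2 - 1, LT = xz.
f_2 = -11x + 22, LT = x.
f_3 = -3z - 3, LT = z.

S(f_1,f_2): lcm = xz. S = -5y + 8z^2 + 2z - 1.
  leading term y: no divisor's leading term divides it; move -5y to the remainder.
  leading term z^2: subtract (-8/3z)·f_3 from 8z^2 + 2z - 1 → -6z - 1
  leading term z: subtract (2)·f_3 from -6z - 1 → 5
  leading term 1: no divisor's leading term divides it; move 5 to the remainder.
  remainder -5y + 5 ≠ 0; add g_4 = -5y + 5 to the basis.

The other S-polynomials (S(f_1,f_3), S(f_2,f_3), S(f_1,g_4), S(f_2,g_4), S(f_3,g_4)) all reduce to 0 modulo the current basis, so we have a Gröbner basis.
Inter-reduce: drop elements whose leading term is divisible by another's, tail-reduce, and make monic.

G = {x - 2, y - 1, z + 1}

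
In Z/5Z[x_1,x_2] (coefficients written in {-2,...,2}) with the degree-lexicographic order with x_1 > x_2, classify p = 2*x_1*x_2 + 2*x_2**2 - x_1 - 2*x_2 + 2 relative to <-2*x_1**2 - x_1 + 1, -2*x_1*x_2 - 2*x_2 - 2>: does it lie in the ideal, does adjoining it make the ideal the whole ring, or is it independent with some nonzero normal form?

2*x_1*x_2 + 2*x_2**2 - x_1 - 2*x_2 + 2 lies in I (it reduces to 0).

First compute the reduced Gröbner basis of I by Buchberger's algorithm.
f_1 = -2*x_1**2 - x_1 + 1, LT = x_1**2.
f_2 = -2*x_1*x_2 - 2*x_2 - 2, LT = x_1*x_2.

S(f_1,f_2): lcm = x_1**2*x_2. S = 2*x_1*x_2 - x_1 + 2*x_2.
  leading term x_1*x_2: subtract (-1)·f_2 from 2*x_1*x_2 - x_1 + 2*x_2 → -x_1 - 2
  leading term x_1: no divisor's leading term divides it; move -x_1 to the remainder.
  leading term 1: no divisor's leading term divides it; move -2 to the remainder.
  remainder -x_1 - 2 ≠ 0; add h_3 = -x_1 - 2 to the basis.

S(f_1,h_3): lcm = x_1**2. S = x_1 + 2.
  leading term x_1: subtract (-1)·h_3 from x_1 + 2 → 0
  remainder 0.

S(f_2,h_3): lcm = x_1*x_2. S = -x_2 + 1.
  leading term x_2: no divisor's leading term divides it; move -x_2 to the remainder.
  leading term 1: no divisor's leading term divides it; move 1 to the remainder.
  remainder -x_2 + 1 ≠ 0; add h_4 = -x_2 + 1 to the basis.

S(f_1,h_4): leading monomials are coprime, so the S-polynomial reduces to 0 (Buchberger's first criterion).
S(f_2,h_4): lcm = x_1*x_2. S = x_1 + x_2 + 1.
  leading term x_1: subtract (-1)·h_3 from x_1 + x_2 + 1 → x_2 - 1
  leading term x_2: subtract (-1)·h_4 from x_2 - 1 → 0
  remainder 0.

S(h_3,h_4): leading monomials are coprime, so the S-polynomial reduces to 0 (Buchberger's first criterion).
Every S-polynomial of the final basis reduces to 0, so we have a Gröbner basis.
Inter-reduce: drop elements whose leading term is divisible by another's, tail-reduce, and make monic.
Reduced Gröbner basis: {x_1 + 2, x_2 - 1}.
Label its elements g_1 = x_1 + 2, g_2 = x_2 - 1.

Reduce p = 2*x_1*x_2 + 2*x_2**2 - x_1 - 2*x_2 + 2 modulo G:
  leading term x_1*x_2: subtract (2*x_2)·g_1 from 2*x_1*x_2 + 2*x_2**2 - x_1 - 2*x_2 + 2 → 2*x_2**2 - x_1 - x_2 + 2
  leading term x_2**2: subtract (2*x_2)·g_2 from 2*x_2**2 - x_1 - x_2 + 2 → -x_1 + x_2 + 2
  leading term x_1: subtract (-1)·g_1 from -x_1 + x_2 + 2 → x_2 - 1
  leading term x_2: subtract (1)·g_2 from x_2 - 1 → 0
  normal form = 0.
Since the normal form is 0, p ∈ I.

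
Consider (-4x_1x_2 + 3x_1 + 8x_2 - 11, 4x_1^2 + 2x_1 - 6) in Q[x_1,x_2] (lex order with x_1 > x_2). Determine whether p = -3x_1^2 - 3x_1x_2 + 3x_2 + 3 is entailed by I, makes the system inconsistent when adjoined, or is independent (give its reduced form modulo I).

-3x_1^2 - 3x_1x_2 + 3x_2 + 3 is independent of I; its normal form modulo I is -51/10x_2 + 51/5.

First compute the reduced Gröbner basis of I by Buchberger's algorithm.
f_1 = -4x_1x_2 + 3x_1 + 8x_2 - 11, LT = x_1x_2.
f_2 = 4x_1^2 + 2x_1 - 6, LT = x_1^2.

S(f_1,f_2): lcm = x_1^2x_2. S = -3/4x_1^2 - 5/2x_1x_2 + 11/4x_1 + 3/2x_2.
  reduce S modulo (f_1, f_2):
  remainder 5/4x_1 - 7/2x_2 + 23/4 ≠ 0; add h_3 = 5/4x_1 - 7/2x_2 + 23/4 to the basis.

S(f_1,h_3): lcm = x_1x_2. S = -3/4x_1 + 14/5x_2^2 - 33/5x_2 + 11/4.
  reduce S modulo (f_1, f_2, h_3):
  remainder 14/5x_2^2 - 87/10x_2 + 31/5 ≠ 0; add h_4 = 14/5x_2^2 - 87/10x_2 + 31/5 to the basis.

The other S-polynomials (S(f_2,h_3), S(f_1,h_4), S(f_2,h_4), S(h_3,h_4)) all reduce to 0 modulo the current basis, so we have a Gröbner basis.
Inter-reduce: drop elements whose leading term is divisible by another's, tail-reduce, and make monic.
Reduced Gröbner basis: {x_1 - 14/5x_2 + 23/5, x_2^2 - 87/28x_2 + 31/14}.
Label its elements g_1 = x_1 - 14/5x_2 + 23/5, g_2 = x_2^2 - 87/28x_2 + 31/14.

Reduce p = -3x_1^2 - 3x_1x_2 + 3x_2 + 3 modulo G:
  leading term x_1^2: subtract (-3x_1)·g_1 from -3x_1^2 - 3x_1x_2 + 3x_2 + 3 → -57/5x_1x_2 + 69/5x_1 + 3x_2 + 3
  leading term x_1x_2: subtract (-57/5x_2)·g_1 from -57/5x_1x_2 + 69/5x_1 + 3x_2 + 3 → 69/5x_1 - 798/25x_2^2 + 1386/25x_2 + 3
  leading term x_1: subtract (69/5)·g_1 from 69/5x_1 - 798/25x_2^2 + 1386/25x_2 + 3 → -798/25x_2^2 + 2352/25x_2 - 1512/25
  leading term x_2^2: subtract (-798/25)·g_2 from -798/25x_2^2 + 2352/25x_2 - 1512/25 → -51/10x_2 + 51/5
  leading term x_2: no divisor's leading term divides it; move -51/10x_2 to the remainder.
  leading term 1: no divisor's leading term divides it; move 51/5 to the remainder.
  normal form = -51/10x_2 + 51/5.
The normal form is nonzero, so p ∉ I. Since p minus its normal form lies in I, I + (p) = I + (r) where r = -51/10x_2 + 51/5; decide whether this ideal is the whole ring.
Run Buchberger on G together with r (pairs among the g_i already reduce to 0 since G is a Gröbner basis):
g_1 = x_1 - 14/5x_2 + 23/5, LT = x_1.
g_2 = x_2^2 - 87/28x_2 + 31/14, LT = x_2^2.
r = -51/10x_2 + 51/5, LT = x_2.

The S-polynomials (S(g_1,g_2), S(g_1,r), S(g_2,r)) all reduce to 0 modulo the current basis, so we have a Gröbner basis.
Inter-reduce: drop elements whose leading term is divisible by another's, tail-reduce, and make monic.
Reduced Gröbner basis: {x_1 - 1, x_2 - 2}.
The reduced Gröbner basis of I + (p) is {x_1 - 1, x_2 - 2} ≠ {1}, a proper ideal, so the enlarged system stays consistent: p is independent of I, with normal form -51/10x_2 + 51/5.

Ideal membership is decidable via reduction modulo a Gröbner basis.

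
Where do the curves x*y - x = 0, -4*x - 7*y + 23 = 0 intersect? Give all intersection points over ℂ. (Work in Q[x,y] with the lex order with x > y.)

Compute a lex Gröbner basis by Buchberger's algorithm.
f_1 = x*y - x, LT = x*y.
f_2 = -4*x - 7*y + 23, LT = x.

S(f_1,f_2): lcm = x*y. S = -x - 7/4*y**2 + 23/4*y.
  leading term x: subtract (1/4)·f_2 from -x - 7/4*y**2 + 23/4*y → -7/4*y**2 + 15/2*y - 23/4
  leading term y**2: no divisor's leading term divides it; move -7/4*y**2 to the remainder.
  leading term y: no divisor's leading term divides it; move 15/2*y to the remainder.
  leading term 1: no divisor's leading term divides it; move -23/4 to the remainder.
  remainder -7/4*y**2 + 15/2*y - 23/4 ≠ 0; add h_3 = -7/4*y**2 + 15/2*y - 23/4 to the basis.

The other S-polynomials (S(f_1,h_3), S(f_2,h_3)) all reduce to 0 modulo the current basis, so we have a Gröbner basis.
Inter-reduce: drop elements whose leading term is divisible by another's, tail-reduce, and make monic.
Reduced Gröbner basis: {x + 7/4*y - 23/4, y**2 - 30/7*y + 23/7}.

Elimination: the polynomial y**2 - 30/7*y + 23/7 lies in the elimination ideal for y, so y ∈ {1, 23/7}. For each such y, the remaining basis elements (now univariate) give the rest of the solution.
  y = 1: the earlier basis element becomes x - 4 = 0, giving x = 4 — point (4, 1).
  y = 23/7: the earlier basis element becomes x = 0, giving x = 0 — point (0, 23/7).
A lex Gröbner basis triangularizes the system, enabling back-substitution.

{(4, 1), (0, 23/7)}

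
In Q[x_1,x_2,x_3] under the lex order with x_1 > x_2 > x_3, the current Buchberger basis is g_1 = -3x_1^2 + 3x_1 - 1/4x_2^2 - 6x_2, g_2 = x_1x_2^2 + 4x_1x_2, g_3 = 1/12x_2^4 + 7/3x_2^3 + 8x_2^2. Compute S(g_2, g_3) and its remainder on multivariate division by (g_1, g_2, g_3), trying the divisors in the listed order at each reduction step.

lcm(LM(g_2), LM(g_3)) = x_1x_2^4.
S = (lcm/LT(g_2))·g_2 − (lcm/LT(g_3))·g_3 = -24x_1x_2^3 - 96x_1x_2^2.
Reduce S modulo (g_1, g_2, g_3) in that order:
  leading term x_1x_2^3: subtract (-24x_2)·g_2 from -24x_1x_2^3 - 96x_1x_2^2 → 0
The remainder is 0, so this S-polynomial contributes no new basis element.
This is the inner loop of Buchberger's algorithm — each nonzero remainder becomes a new basis element.

S(g_2, g_3) = -24x_1x_2^3 - 96x_1x_2^2; remainder on division = 0.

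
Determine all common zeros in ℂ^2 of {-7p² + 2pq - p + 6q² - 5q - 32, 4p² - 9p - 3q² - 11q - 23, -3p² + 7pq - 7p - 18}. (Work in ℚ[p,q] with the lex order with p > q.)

Compute a lex Gröbner basis by Buchberger's algorithm.
f_1 = -7p² + 2pq - p + 6q² - 5q - 32, LT = p².
f_2 = 4p² - 9p - 3q² - 11q - 23, LT = p².
f_3 = -3p² + 7pq - 7p - 18, LT = p².

S(f_1,f_2): lcm = p². S = -2/7pq + 67/28p - 3/28q² + 97/28q + 289/28.
  leading term pq: no divisor's leading term divides it; move -2/7pq to the remainder.
  leading term p: no divisor's leading term divides it; move 67/28p to the remainder.
  leading term q²: no divisor's leading term divides it; move -3/28q² to the remainder.
  leading term q: no divisor's leading term divides it; move 97/28q to the remainder.
  leading term 1: no divisor's leading term divides it; move 289/28 to the remainder.
  remainder -2/7pq + 67/28p - 3/28q² + 97/28q + 289/28 ≠ 0; add h_4 = -2/7pq + 67/28p - 3/28q² + 97/28q + 289/28 to the basis.

S(f_1,f_3): lcm = p². S = 43/21pq - 46/21p - 6/7q² + 5/7q - 10/7.
  leading term pq: subtract (-43/6)·h_4 from 43/21pq - 46/21p - 6/7q² + 5/7q - 10/7 → 359/24p - 13/8q² + 613/24q + 1741/24
  leading term p: no divisor's leading term divides it; move 359/24p to the remainder.
  leading term q²: no divisor's leading term divides it; move -13/8q² to the remainder.
  leading term q: no divisor's leading term divides it; move 613/24q to the remainder.
  leading term 1: no divisor's leading term divides it; move 1741/24 to the remainder.
  remainder 359/24p - 13/8q² + 613/24q + 1741/24 ≠ 0; add h_5 = 359/24p - 13/8q² + 613/24q + 1741/24 to the basis.

S(f_1,h_4): lcm = p²q. S = 67/8p² - 37/56pq² + 687/56pq + 289/8p - 6/7q³ + 5/7q² + 32/7q.
  leading term p²: subtract (-67/56)·f_1 from 67/8p² - 37/56pq² + 687/56pq + 289/8p - 6/7q³ + 5/7q² + 32/7q → -37/56pq² + 821/56pq + 489/14p - 6/7q³ + 221/28q² - 79/56q - 268/7
  leading term pq²: subtract (37/16q)·h_4 from -37/56pq² + 821/56pq + 489/14p - 6/7q³ + 221/28q² - 79/56q - 268/7 → 4089/448pq + 489/14p - 39/64q³ - 53/448q² - 11325/448q - 268/7
  leading term pq: subtract (-4089/128)·h_4 from 4089/448pq + 489/14p - 39/64q³ - 53/448q² - 11325/448q - 268/7 → 57021/512p - 39/64q³ - 1813/512q² + 43719/512q + 149215/512
  leading term p: subtract (171063/22976)·h_5 from 57021/512p - 39/64q³ - 1813/512q² + 43719/512q + 149215/512 → -39/64q³ + 196619/22976q² - 150459/1436q - 1428293/5744
  leading term q³: no divisor's leading term divides it; move -39/64q³ to the remainder.
  leading term q²: no divisor's leading term divides it; move 196619/22976q² to the remainder.
  leading term q: no divisor's leading term divides it; move -150459/1436q to the remainder.
  leading term 1: no divisor's leading term divides it; move -1428293/5744 to the remainder.
  remainder -39/64q³ + 196619/22976q² - 150459/1436q - 1428293/5744 ≠ 0; add h_6 = -39/64q³ + 196619/22976q² - 150459/1436q - 1428293/5744 to the basis.

S(f_3,h_4): lcm = p²q. S = 67/8p² - 65/24pq² + 347/24pq + 289/8p + 6q.
  leading term p²: subtract (-67/56)·f_1 from 67/8p² - 65/24pq² + 347/24pq + 289/8p + 6q → -65/24pq² + 2831/168pq + 489/14p + 201/28q² + 1/56q - 268/7
  leading term pq²: subtract (455/48q)·h_4 from -65/24pq² + 2831/168pq + 489/14p + 201/28q² + 1/56q - 268/7 → -7837/1344pq + 489/14p + 65/64q³ - 34487/1344q² - 131471/1344q - 268/7
  leading term pq: subtract (7837/384)·h_4 from -7837/1344pq + 489/14p + 65/64q³ - 34487/1344q² - 131471/1344q - 268/7 → -21361/1536p + 65/64q³ - 36055/1536q² - 258851/1536q - 382363/1536
  leading term p: subtract (-21361/22976)·h_5 from -21361/1536p + 65/64q³ - 36055/1536q² - 258851/1536q - 382363/1536 → 65/64q³ - 1722103/68928q² - 207899/1436q - 3127463/17232
  leading term q³: subtract (-5/3)·h_6 from 65/64q³ - 1722103/68928q² - 207899/1436q - 3127463/17232 → -3849/359q² - 114666/359q - 213936/359
  leading term q²: no divisor's leading term divides it; move -3849/359q² to the remainder.
  leading term q: no divisor's leading term divides it; move -114666/359q to the remainder.
  leading term 1: no divisor's leading term divides it; move -213936/359 to the remainder.
  remainder -3849/359q² - 114666/359q - 213936/359 ≠ 0; add h_7 = -3849/359q² - 114666/359q - 213936/359 to the basis.

S(f_1,h_5): lcm = p². S = 39/359pq² - 5009/2513pq - 11828/2513p - 6/7q² + 5/7q + 32/7.
  leading term pq²: subtract (-273/718q)·h_4 from 39/359pq² - 5009/2513pq - 11828/2513p - 6/7q² + 5/7q + 32/7 → -21781/20104pq - 11828/2513p - 117/2872q³ + 9249/20104q² + 93257/20104q + 32/7
  leading term pq: subtract (21781/5744)·h_4 from -21781/20104pq - 11828/2513p - 117/2872q³ + 9249/20104q² + 93257/20104q + 32/7 → -316617/22976p - 117/2872q³ + 19905/22976q² - 195243/22976q - 794211/22976
  leading term p: subtract (-949851/1031048)·h_5 from -316617/22976p - 117/2872q³ + 19905/22976q² - 195243/22976q - 794211/22976 → -117/2872q³ - 650271/1031048q² + 1937406/128881q + 8315889/257762
  leading term q³: subtract (24/359)·h_6 from -117/2872q³ - 650271/1031048q² + 1937406/128881q + 8315889/257762 → -155016/128881q² + 2840160/128881q + 6300384/128881
  leading term q²: subtract (51672/460597)·h_7 from -155016/128881q² + 2840160/128881q + 6300384/128881 → 26654448/460597q + 53308896/460597
  leading term q: no divisor's leading term divides it; move 26654448/460597q to the remainder.
  leading term 1: no divisor's leading term divides it; move 53308896/460597 to the remainder.
  remainder 26654448/460597q + 53308896/460597 ≠ 0; add h_8 = 26654448/460597q + 53308896/460597 to the basis.

The other S-polynomials (S(f_2,f_3), S(f_2,h_4), S(f_2,h_5), S(f_3,h_5), S(h_4,h_5), S(f_1,h_6), S(f_2,h_6), S(f_3,h_6), S(h_4,h_6), S(h_5,h_6), S(f_1,h_7), S(f_2,h_7), S(f_3,h_7), S(h_4,h_7), S(h_5,h_7), S(h_6,h_7), S(f_1,h_8), S(f_2,h_8), S(f_3,h_8), S(h_4,h_8), S(h_5,h_8), S(h_6,h_8), S(h_7,h_8)) all reduce to 0 modulo the current basis, so we have a Gröbner basis.
Inter-reduce: drop elements whose leading term is divisible by another's, tail-reduce, and make monic.
Reduced Gröbner basis: {p + 1, q + 2}.

The lex basis is triangular: the last element involves only q. Solving q + 2 = 0 gives q ∈ {-2}; substituting each value into the earlier elements determines the remaining variables.
  q = -2: the earlier basis element becomes p + 1 = 0, giving p = -1 — point (-1, -2).
Substituting each solution back into the original system confirms all equations vanish.

{(-1, -2)}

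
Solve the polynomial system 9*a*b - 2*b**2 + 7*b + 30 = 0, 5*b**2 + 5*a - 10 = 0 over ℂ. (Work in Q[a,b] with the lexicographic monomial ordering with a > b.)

Compute a lex Gröbner basis by Buchberger's algorithm.
f_1 = 9*a*b - 2*b**2 + 7*b + 30, LT = a*b.
f_2 = 5*a + 5*b**2 - 10, LT = a.

S(f_1,f_2): lcm = a*b. S = -b**3 - 2/9*b**2 + 25/9*b + 10/3.
  leading term b**3: no divisor's leading term divides it; move -b**3 to the remainder.
  leading term b**2: no divisor's leading term divides it; move -2/9*b**2 to the remainder.
  leading term b: no divisor's leading term divides it; move 25/9*b to the remainder.
  leading term 1: no divisor's leading term divides it; move 10/3 to the remainder.
  remainder -b**3 - 2/9*b**2 + 25/9*b + 10/3 ≠ 0; add h_3 = -b**3 - 2/9*b**2 + 25/9*b + 10/3 to the basis.

The other S-polynomials (S(f_1,h_3), S(f_2,h_3)) all reduce to 0 modulo the current basis, so we have a Gröbner basis.
Inter-reduce: drop elements whose leading term is divisible by another's, tail-reduce, and make monic.
Reduced Gröbner basis: {a + b**2 - 2, b**3 + 2/9*b**2 - 25/9*b - 10/3}.

Elimination: the polynomial b**3 + 2/9*b**2 - 25/9*b - 10/3 lies in the elimination ideal for b, so b ∈ {2, -10/9 - sqrt(35)*I/9, -10/9 + sqrt(35)*I/9}. For each such b, the remaining basis elements (now univariate) give the rest of the solution.
  b = 2: the earlier basis element becomes a + 2 = 0, giving a = -2 — point (-2, 2).
  b = -10/9 - sqrt(35)*I/9: the earlier basis element becomes a - 97/81 + 20*sqrt(35)*I/81 = 0, giving a = 97/81 - 20*sqrt(35)*I/81 — point (97/81 - 20*sqrt(35)*I/81, -10/9 - sqrt(35)*I/9).
  b = -10/9 + sqrt(35)*I/9: the earlier basis element becomes a - 97/81 - 20*sqrt(35)*I/81 = 0, giving a = 97/81 + 20*sqrt(35)*I/81 — point (97/81 + 20*sqrt(35)*I/81, -10/9 + sqrt(35)*I/9).

{(-2, 2), (97/81 - 20*sqrt(35)*I/81, -10/9 - sqrt(35)*I/9), (97/81 + 20*sqrt(35)*I/81, -10/9 + sqrt(35)*I/9)}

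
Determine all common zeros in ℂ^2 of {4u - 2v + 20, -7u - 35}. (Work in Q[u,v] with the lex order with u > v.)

Compute a lex Gröbner basis by Buchberger's algorithm.
f_1 = 4u - 2v + 20, LT = u.
f_2 = -7u - 35, LT = u.

S(f_1,f_2): lcm = u. S = -1/2v.
  reduce S modulo (f_1, f_2):
  remainder -1/2v ≠ 0; add h_3 = -1/2v to the basis.

The other S-polynomials (S(f_1,h_3), S(f_2,h_3)) all reduce to 0 modulo the current basis, so we have a Gröbner basis.
Inter-reduce: drop elements whose leading term is divisible by another's, tail-reduce, and make monic.
Reduced Gröbner basis: {u + 5, v}.

The lex basis is triangular: the last element involves only v. Solving v = 0 gives v ∈ {0}; substituting each value into the earlier elements determines the remaining variables.
  v = 0: the earlier basis element becomes u + 5 = 0, giving u = -5 — point (-5, 0).

{(-5, 0)}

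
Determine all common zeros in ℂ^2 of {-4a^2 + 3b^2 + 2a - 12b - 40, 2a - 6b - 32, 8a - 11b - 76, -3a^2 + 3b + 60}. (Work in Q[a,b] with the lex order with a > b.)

{(4, -4)}

Compute a lex Gröbner basis by Buchberger's algorithm.
f_1 = -4a^2 + 2a + 3b^2 - 12b - 40, LT = a^2.
f_2 = 2a - 6b - 32, LT = a.
f_3 = 8a - 11b - 76, LT = a.
f_4 = -3a^2 + 3b + 60, LT = a^2.

S(f_1,f_2): lcm = a^2. S = 3ab + 31/2a - 3/4b^2 + 3b + 10.
  reduce S modulo (f_1, f_2, f_3, f_4):
  remainder 33/4b^2 + 195/2b + 258 ≠ 0; add h_5 = 33/4b^2 + 195/2b + 258 to the basis.

S(f_1,f_3): lcm = a^2. S = 11/8ab + 9a - 3/4b^2 + 3b + 10.
  reduce S modulo (f_1, f_2, f_3, f_4, h_5):
  remainder 533/44b + 533/11 ≠ 0; add h_6 = 533/44b + 533/11 to the basis.

The other S-polynomials (S(f_1,f_4), S(f_2,f_3), S(f_2,f_4), S(f_3,f_4), S(f_1,h_5), S(f_2,h_5), S(f_3,h_5), S(f_4,h_5), S(f_1,h_6), S(f_2,h_6), S(f_3,h_6), S(f_4,h_6), S(h_5,h_6)) all reduce to 0 modulo the current basis, so we have a Gröbner basis.
Inter-reduce: drop elements whose leading term is divisible by another's, tail-reduce, and make monic.
Reduced Gröbner basis: {a - 4, b + 4}.

Elimination: the polynomial b + 4 lies in the elimination ideal for b, so b ∈ {-4}. For each such b, the remaining basis elements (now univariate) give the rest of the solution.
  b = -4: the earlier basis element becomes a - 4 = 0, giving a = 4 — point (4, -4).
This is the nonlinear analogue of row-reducing a linear system.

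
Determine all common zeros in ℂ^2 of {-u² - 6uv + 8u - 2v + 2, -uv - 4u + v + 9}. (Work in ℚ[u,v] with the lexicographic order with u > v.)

{(2, 1), (31/2 - sqrt(1001)/2, -93/16 - sqrt(1001)/16), (31/2 + sqrt(1001)/2, -93/16 + sqrt(1001)/16)}

Compute a lex Gröbner basis by Buchberger's algorithm.
f_1 = -u² - 6uv + 8u - 2v + 2, LT = u².
f_2 = -uv - 4u + v + 9, LT = uv.

S(f_1,f_2): lcm = u²v. S = -4u² + 6uv² - 7uv + 9u + 2v² - 2v.
  leading term u²: subtract (4)·f_1 from -4u² + 6uv² - 7uv + 9u + 2v² - 2v → 6uv² + 17uv - 23u + 2v² + 6v - 8
  leading term uv²: subtract (-6v)·f_2 from 6uv² + 17uv - 23u + 2v² + 6v - 8 → -7uv - 23u + 8v² + 60v - 8
  leading term uv: subtract (7)·f_2 from -7uv - 23u + 8v² + 60v - 8 → 5u + 8v² + 53v - 71
  leading term u: no divisor's leading term divides it; move 5u to the remainder.
  leading term v²: no divisor's leading term divides it; move 8v² to the remainder.
  leading term v: no divisor's leading term divides it; move 53v to the remainder.
  leading term 1: no divisor's leading term divides it; move -71 to the remainder.
  remainder 5u + 8v² + 53v - 71 ≠ 0; add h_3 = 5u + 8v² + 53v - 71 to the basis.

S(f_2,h_3): lcm = uv. S = 4u - 8/5v³ - 53/5v² + 66/5v - 9.
  leading term u: subtract (⅘)·h_3 from 4u - 8/5v³ - 53/5v² + 66/5v - 9 → -8/5v³ - 17v² - 146/5v + 239/5
  leading term v³: no divisor's leading term divides it; move -8/5v³ to the remainder.
  leading term v²: no divisor's leading term divides it; move -17v² to the remainder.
  leading term v: no divisor's leading term divides it; move -146/5v to the remainder.
  leading term 1: no divisor's leading term divides it; move 239/5 to the remainder.
  remainder -8/5v³ - 17v² - 146/5v + 239/5 ≠ 0; add h_4 = -8/5v³ - 17v² - 146/5v + 239/5 to the basis.

The other S-polynomials (S(f_1,h_3), S(f_1,h_4), S(f_2,h_4), S(h_3,h_4)) all reduce to 0 modulo the current basis, so we have a Gröbner basis.
Inter-reduce: drop elements whose leading term is divisible by another's, tail-reduce, and make monic.
Reduced Gröbner basis: {u + 8/5v² + 53/5v - 71/5, v³ + 85/8v² + 73/4v - 239/8}.

A lex Gröbner basis eliminates variables successively. Here v³ + 85/8v² + 73/4v - 239/8 depends only on v, with roots {1, -93/16 - sqrt(1001)/16, -93/16 + sqrt(1001)/16}; lifting each root through the earlier basis elements recovers the full solutions.
  v = 1: the earlier basis element becomes u - 2 = 0, giving u = 2 — point (2, 1).
  v = -93/16 - sqrt(1001)/16: the earlier basis element becomes u - 31/2 + sqrt(1001)/2 = 0, giving u = 31/2 - sqrt(1001)/2 — point (31/2 - sqrt(1001)/2, -93/16 - sqrt(1001)/16).
  v = -93/16 + sqrt(1001)/16: the earlier basis element becomes u - sqrt(1001)/2 - 31/2 = 0, giving u = 31/2 + sqrt(1001)/2 — point (31/2 + sqrt(1001)/2, -93/16 + sqrt(1001)/16).
Each listed point satisfies every original equation (direct substitution).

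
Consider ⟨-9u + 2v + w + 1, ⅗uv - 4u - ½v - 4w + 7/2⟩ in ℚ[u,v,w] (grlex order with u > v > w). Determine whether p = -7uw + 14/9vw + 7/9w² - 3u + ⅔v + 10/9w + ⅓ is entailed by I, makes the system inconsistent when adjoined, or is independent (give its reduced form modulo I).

-7uw + 14/9vw + 7/9w² - 3u + ⅔v + 10/9w + ⅓ lies in I (it reduces to 0).

First compute the reduced Gröbner basis of I by Buchberger's algorithm.
f_1 = -9u + 2v + w + 1, LT = u.
f_2 = ⅗uv - 4u - ½v - 4w + 7/2, LT = uv.

S(f_1,f_2): lcm = uv. S = -2/9v² - 1/9vw + 20/3u + 13/18v + 20/3w - 35/6.
  leading term v²: no divisor's leading term divides it; move -2/9v² to the remainder.
  leading term vw: no divisor's leading term divides it; move -1/9vw to the remainder.
  leading term u: subtract (-20/27)·f_1 from 20/3u + 13/18v + 20/3w - 35/6 → 119/54v + 200/27w - 275/54
  leading term v: no divisor's leading term divides it; move 119/54v to the remainder.
  leading term w: no divisor's leading term divides it; move 200/27w to the remainder.
  leading term 1: no divisor's leading term divides it; move -275/54 to the remainder.
  remainder -2/9v² - 1/9vw + 119/54v + 200/27w - 275/54 ≠ 0; add h_3 = -2/9v² - 1/9vw + 119/54v + 200/27w - 275/54 to the basis.

S(f_1,h_3): leading monomials are coprime, so the S-polynomial reduces to 0 (Buchberger's first criterion).
S(f_2,h_3): lcm = uv². S = -½uvw + 13/4uv + 100/3uw - ⅚v² - 20/3vw - 275/12u + 35/6v.
  leading term uvw: subtract (1/18vw)·f_1 from -½uvw + 13/4uv + 100/3uw - ⅚v² - 20/3vw - 275/12u + 35/6v → -1/9v²w - 1/18vw² + 13/4uv + 100/3uw - ⅚v² - 121/18vw - 275/12u + 35/6v
  leading term v²w: subtract (½w)·h_3 from -1/9v²w - 1/18vw² + 13/4uv + 100/3uw - ⅚v² - 121/18vw - 275/12u + 35/6v → 13/4uv + 100/3uw - ⅚v² - 845/108vw - 100/27w² - 275/12u + 35/6v + 275/108w
  leading term uv: subtract (-13/36v)·f_1 from 13/4uv + 100/3uw - ⅚v² - 845/108vw - 100/27w² - 275/12u + 35/6v + 275/108w → 100/3uw - 1/9v² - 403/54vw - 100/27w² - 275/12u + 223/36v + 275/108w
  leading term uw: subtract (-100/27w)·f_1 from 100/3uw - 1/9v² - 403/54vw - 100/27w² - 275/12u + 223/36v + 275/108w → -1/9v² - 1/18vw - 275/12u + 223/36v + 25/4w
  leading term v²: subtract (½)·h_3 from -1/9v² - 1/18vw - 275/12u + 223/36v + 25/4w → -275/12u + 275/54v + 275/108w + 275/108
  leading term u: subtract (275/108)·f_1 from -275/12u + 275/54v + 275/108w + 275/108 → 0
  remainder 0.

Every S-polynomial of the final basis reduces to 0, so we have a Gröbner basis.
Inter-reduce: drop elements whose leading term is divisible by another's, tail-reduce, and make monic.
Reduced Gröbner basis: {v² + ½vw - 119/12v - 100/3w + 275/12, u - 2/9v - 1/9w - 1/9}.
Label its elements g_1 = v² + ½vw - 119/12v - 100/3w + 275/12, g_2 = u - 2/9v - 1/9w - 1/9.

Reduce p = -7uw + 14/9vw + 7/9w² - 3u + ⅔v + 10/9w + ⅓ modulo G:
  leading term uw: subtract (-7w)·g_2 from -7uw + 14/9vw + 7/9w² - 3u + ⅔v + 10/9w + ⅓ → -3u + ⅔v + ⅓w + ⅓
  leading term u: subtract (-3)·g_2 from -3u + ⅔v + ⅓w + ⅓ → 0
  normal form = 0.
Since the normal form is 0, p ∈ I.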